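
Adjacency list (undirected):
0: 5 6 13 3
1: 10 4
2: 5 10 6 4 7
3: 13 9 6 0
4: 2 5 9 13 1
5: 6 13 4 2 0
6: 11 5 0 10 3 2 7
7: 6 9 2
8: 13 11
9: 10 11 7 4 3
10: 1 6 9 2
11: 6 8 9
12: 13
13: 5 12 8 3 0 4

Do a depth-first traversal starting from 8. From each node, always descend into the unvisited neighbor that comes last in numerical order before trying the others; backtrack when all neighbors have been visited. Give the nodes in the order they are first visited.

Visit 8
8 → 13
13 → 12
13 → 5
5 → 6
6 → 11
11 → 9
9 → 10
10 → 2
2 → 7
2 → 4
4 → 1
9 → 3
3 → 0

8, 13, 12, 5, 6, 11, 9, 10, 2, 7, 4, 1, 3, 0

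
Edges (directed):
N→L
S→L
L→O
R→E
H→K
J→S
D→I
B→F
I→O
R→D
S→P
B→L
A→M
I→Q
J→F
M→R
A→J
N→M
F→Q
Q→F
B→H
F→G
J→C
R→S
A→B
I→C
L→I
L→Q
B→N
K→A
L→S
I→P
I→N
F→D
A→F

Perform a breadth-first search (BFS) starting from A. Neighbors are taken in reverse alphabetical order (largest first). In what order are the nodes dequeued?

A M J F B R S C Q G D N L H E P I O K

Visit A; enqueue M, J, F, B → queue [M, J, F, B]
Visit M; enqueue R → queue [J, F, B, R]
Visit J; enqueue S, C → queue [F, B, R, S, C]
Visit F; enqueue Q, G, D → queue [B, R, S, C, Q, G, D]
Visit B; enqueue N, L, H → queue [R, S, C, Q, G, D, N, L, H]
Visit R; enqueue E → queue [S, C, Q, G, D, N, L, H, E]
Visit S; enqueue P → queue [C, Q, G, D, N, L, H, E, P]
Visit C → queue [Q, G, D, N, L, H, E, P]
Visit Q → queue [G, D, N, L, H, E, P]
Visit G → queue [D, N, L, H, E, P]
Visit D; enqueue I → queue [N, L, H, E, P, I]
Visit N → queue [L, H, E, P, I]
Visit L; enqueue O → queue [H, E, P, I, O]
Visit H; enqueue K → queue [E, P, I, O, K]
Visit E → queue [P, I, O, K]
Visit P → queue [I, O, K]
Visit I → queue [O, K]
Visit O → queue [K]
Visit K → queue []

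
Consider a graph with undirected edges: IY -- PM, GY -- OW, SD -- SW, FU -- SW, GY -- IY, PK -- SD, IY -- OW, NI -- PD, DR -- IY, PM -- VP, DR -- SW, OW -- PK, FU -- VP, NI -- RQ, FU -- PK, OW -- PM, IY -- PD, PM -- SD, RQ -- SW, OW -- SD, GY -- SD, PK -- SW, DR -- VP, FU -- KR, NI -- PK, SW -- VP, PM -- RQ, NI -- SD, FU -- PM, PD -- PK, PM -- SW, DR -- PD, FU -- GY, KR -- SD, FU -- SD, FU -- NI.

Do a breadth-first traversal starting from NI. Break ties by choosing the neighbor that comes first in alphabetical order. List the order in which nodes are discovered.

Visit NI; enqueue FU, PD, PK, RQ, SD → queue [FU, PD, PK, RQ, SD]
Visit FU; enqueue GY, KR, PM, SW, VP → queue [PD, PK, RQ, SD, GY, KR, PM, SW, VP]
Visit PD; enqueue DR, IY → queue [PK, RQ, SD, GY, KR, PM, SW, VP, DR, IY]
Visit PK; enqueue OW → queue [RQ, SD, GY, KR, PM, SW, VP, DR, IY, OW]
Visit RQ → queue [SD, GY, KR, PM, SW, VP, DR, IY, OW]
Visit SD → queue [GY, KR, PM, SW, VP, DR, IY, OW]
Visit GY → queue [KR, PM, SW, VP, DR, IY, OW]
Visit KR → queue [PM, SW, VP, DR, IY, OW]
Visit PM → queue [SW, VP, DR, IY, OW]
Visit SW → queue [VP, DR, IY, OW]
Visit VP → queue [DR, IY, OW]
Visit DR → queue [IY, OW]
Visit IY → queue [OW]
Visit OW → queue []

NI → FU → PD → PK → RQ → SD → GY → KR → PM → SW → VP → DR → IY → OW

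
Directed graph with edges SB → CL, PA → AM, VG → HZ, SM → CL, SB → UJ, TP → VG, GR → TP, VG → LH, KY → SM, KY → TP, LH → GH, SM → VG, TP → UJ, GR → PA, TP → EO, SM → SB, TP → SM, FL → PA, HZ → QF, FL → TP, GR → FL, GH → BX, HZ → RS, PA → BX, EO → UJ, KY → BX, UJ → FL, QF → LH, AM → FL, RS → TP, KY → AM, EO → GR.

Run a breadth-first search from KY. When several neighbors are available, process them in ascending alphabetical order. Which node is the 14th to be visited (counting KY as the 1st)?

LH

Visit KY; enqueue AM, BX, SM, TP → queue [AM, BX, SM, TP]
Visit AM; enqueue FL → queue [BX, SM, TP, FL]
Visit BX → queue [SM, TP, FL]
Visit SM; enqueue CL, SB, VG → queue [TP, FL, CL, SB, VG]
Visit TP; enqueue EO, UJ → queue [FL, CL, SB, VG, EO, UJ]
Visit FL; enqueue PA → queue [CL, SB, VG, EO, UJ, PA]
Visit CL → queue [SB, VG, EO, UJ, PA]
Visit SB → queue [VG, EO, UJ, PA]
Visit VG; enqueue HZ, LH → queue [EO, UJ, PA, HZ, LH]
Visit EO; enqueue GR → queue [UJ, PA, HZ, LH, GR]
Visit UJ → queue [PA, HZ, LH, GR]
Visit PA → queue [HZ, LH, GR]
Visit HZ; enqueue QF, RS → queue [LH, GR, QF, RS]
Visit LH; enqueue GH → queue [GR, QF, RS, GH]
Visit GR → queue [QF, RS, GH]
Visit QF → queue [RS, GH]
Visit RS → queue [GH]
Visit GH → queue []

Visit order: KY, AM, BX, SM, TP, FL, CL, SB, VG, EO, UJ, PA, HZ, LH, GR, QF, RS, GH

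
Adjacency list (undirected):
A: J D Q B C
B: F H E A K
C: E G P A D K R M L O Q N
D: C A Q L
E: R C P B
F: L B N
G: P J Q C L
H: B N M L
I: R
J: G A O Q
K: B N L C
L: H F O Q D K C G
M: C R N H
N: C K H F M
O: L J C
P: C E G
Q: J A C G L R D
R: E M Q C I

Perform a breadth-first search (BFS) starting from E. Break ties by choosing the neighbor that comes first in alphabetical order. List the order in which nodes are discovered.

Visit E; enqueue B, C, P, R → queue [B, C, P, R]
Visit B; enqueue A, F, H, K → queue [C, P, R, A, F, H, K]
Visit C; enqueue D, G, L, M, N, O, Q → queue [P, R, A, F, H, K, D, G, L, M, N, O, Q]
Visit P → queue [R, A, F, H, K, D, G, L, M, N, O, Q]
Visit R; enqueue I → queue [A, F, H, K, D, G, L, M, N, O, Q, I]
Visit A; enqueue J → queue [F, H, K, D, G, L, M, N, O, Q, I, J]
Visit F → queue [H, K, D, G, L, M, N, O, Q, I, J]
Visit H → queue [K, D, G, L, M, N, O, Q, I, J]
Visit K → queue [D, G, L, M, N, O, Q, I, J]
Visit D → queue [G, L, M, N, O, Q, I, J]
Visit G → queue [L, M, N, O, Q, I, J]
Visit L → queue [M, N, O, Q, I, J]
Visit M → queue [N, O, Q, I, J]
Visit N → queue [O, Q, I, J]
Visit O → queue [Q, I, J]
Visit Q → queue [I, J]
Visit I → queue [J]
Visit J → queue []

E B C P R A F H K D G L M N O Q I J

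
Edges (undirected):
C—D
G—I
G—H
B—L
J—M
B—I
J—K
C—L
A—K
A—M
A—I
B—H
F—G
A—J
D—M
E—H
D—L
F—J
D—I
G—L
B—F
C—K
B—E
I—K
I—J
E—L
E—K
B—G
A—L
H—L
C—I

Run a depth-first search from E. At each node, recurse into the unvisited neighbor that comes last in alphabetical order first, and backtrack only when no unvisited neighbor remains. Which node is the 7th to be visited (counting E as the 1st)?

J

Visit E
E → L
L → H
H → G
G → I
I → K
K → J
J → M
M → D
D → C
M → A
J → F
F → B

Visit order: E, L, H, G, I, K, J, M, D, C, A, F, B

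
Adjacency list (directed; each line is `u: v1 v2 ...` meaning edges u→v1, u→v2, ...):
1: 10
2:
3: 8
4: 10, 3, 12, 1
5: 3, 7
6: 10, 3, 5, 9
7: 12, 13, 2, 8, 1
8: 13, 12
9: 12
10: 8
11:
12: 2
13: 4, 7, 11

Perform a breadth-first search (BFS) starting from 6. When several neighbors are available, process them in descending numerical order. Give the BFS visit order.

Visit 6; enqueue 10, 9, 5, 3 → queue [10, 9, 5, 3]
Visit 10; enqueue 8 → queue [9, 5, 3, 8]
Visit 9; enqueue 12 → queue [5, 3, 8, 12]
Visit 5; enqueue 7 → queue [3, 8, 12, 7]
Visit 3 → queue [8, 12, 7]
Visit 8; enqueue 13 → queue [12, 7, 13]
Visit 12; enqueue 2 → queue [7, 13, 2]
Visit 7; enqueue 1 → queue [13, 2, 1]
Visit 13; enqueue 11, 4 → queue [2, 1, 11, 4]
Visit 2 → queue [1, 11, 4]
Visit 1 → queue [11, 4]
Visit 11 → queue [4]
Visit 4 → queue []

6 10 9 5 3 8 12 7 13 2 1 11 4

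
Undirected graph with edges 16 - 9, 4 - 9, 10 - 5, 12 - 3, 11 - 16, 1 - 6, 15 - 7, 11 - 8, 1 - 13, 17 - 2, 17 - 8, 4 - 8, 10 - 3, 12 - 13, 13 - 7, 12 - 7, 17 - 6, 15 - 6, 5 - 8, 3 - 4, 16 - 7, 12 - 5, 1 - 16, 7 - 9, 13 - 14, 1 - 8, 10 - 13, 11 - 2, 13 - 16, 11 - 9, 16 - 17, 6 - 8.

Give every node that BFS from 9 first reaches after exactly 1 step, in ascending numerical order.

4, 7, 11, 16

Level 0: 9
Level 1: 4, 7, 11, 16
Level 2: 1, 2, 3, 8, 12, 13, 15, 17
Level 3: 5, 6, 10, 14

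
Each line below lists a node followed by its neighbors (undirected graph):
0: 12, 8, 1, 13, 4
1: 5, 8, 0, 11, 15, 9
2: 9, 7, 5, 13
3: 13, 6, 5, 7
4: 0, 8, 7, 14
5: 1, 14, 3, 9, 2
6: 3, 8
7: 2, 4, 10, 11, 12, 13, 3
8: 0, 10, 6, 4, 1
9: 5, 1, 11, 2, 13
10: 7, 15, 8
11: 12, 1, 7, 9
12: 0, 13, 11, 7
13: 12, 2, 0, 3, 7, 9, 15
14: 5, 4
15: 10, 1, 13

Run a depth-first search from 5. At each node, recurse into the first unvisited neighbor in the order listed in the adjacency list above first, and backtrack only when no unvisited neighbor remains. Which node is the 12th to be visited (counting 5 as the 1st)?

Visit 5
5 → 1
1 → 8
8 → 0
0 → 12
12 → 13
13 → 2
2 → 9
9 → 11
11 → 7
7 → 4
4 → 14
7 → 10
10 → 15
7 → 3
3 → 6

Visit order: 5, 1, 8, 0, 12, 13, 2, 9, 11, 7, 4, 14, 10, 15, 3, 6

14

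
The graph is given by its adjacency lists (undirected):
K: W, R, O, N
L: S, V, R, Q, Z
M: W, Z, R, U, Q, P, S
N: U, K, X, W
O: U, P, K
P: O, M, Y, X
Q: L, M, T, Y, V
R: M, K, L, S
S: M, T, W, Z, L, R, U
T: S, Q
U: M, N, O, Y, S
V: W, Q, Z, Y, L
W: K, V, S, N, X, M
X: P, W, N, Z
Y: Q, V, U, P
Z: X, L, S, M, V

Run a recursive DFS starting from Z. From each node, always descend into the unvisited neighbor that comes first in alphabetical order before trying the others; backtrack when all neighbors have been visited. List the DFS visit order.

Visit Z
Z → L
L → Q
Q → M
M → P
P → O
O → K
K → N
N → U
U → S
S → R
S → T
S → W
W → V
V → Y
W → X

Z, L, Q, M, P, O, K, N, U, S, R, T, W, V, Y, X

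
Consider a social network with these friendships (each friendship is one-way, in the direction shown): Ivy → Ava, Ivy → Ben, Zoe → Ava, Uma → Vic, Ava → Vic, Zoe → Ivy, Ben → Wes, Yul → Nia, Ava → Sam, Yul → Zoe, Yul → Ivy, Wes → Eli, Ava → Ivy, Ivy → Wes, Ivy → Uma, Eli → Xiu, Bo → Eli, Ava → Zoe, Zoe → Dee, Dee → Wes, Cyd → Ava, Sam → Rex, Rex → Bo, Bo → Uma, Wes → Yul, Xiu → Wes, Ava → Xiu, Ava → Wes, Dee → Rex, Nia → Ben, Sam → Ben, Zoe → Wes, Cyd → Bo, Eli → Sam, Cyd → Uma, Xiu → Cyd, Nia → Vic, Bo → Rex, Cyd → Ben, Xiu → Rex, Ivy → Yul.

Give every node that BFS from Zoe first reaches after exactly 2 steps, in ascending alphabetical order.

Ben, Eli, Rex, Sam, Uma, Vic, Xiu, Yul

Level 0: Zoe
Level 1: Ava, Dee, Ivy, Wes
Level 2: Ben, Eli, Rex, Sam, Uma, Vic, Xiu, Yul
Level 3: Bo, Cyd, Nia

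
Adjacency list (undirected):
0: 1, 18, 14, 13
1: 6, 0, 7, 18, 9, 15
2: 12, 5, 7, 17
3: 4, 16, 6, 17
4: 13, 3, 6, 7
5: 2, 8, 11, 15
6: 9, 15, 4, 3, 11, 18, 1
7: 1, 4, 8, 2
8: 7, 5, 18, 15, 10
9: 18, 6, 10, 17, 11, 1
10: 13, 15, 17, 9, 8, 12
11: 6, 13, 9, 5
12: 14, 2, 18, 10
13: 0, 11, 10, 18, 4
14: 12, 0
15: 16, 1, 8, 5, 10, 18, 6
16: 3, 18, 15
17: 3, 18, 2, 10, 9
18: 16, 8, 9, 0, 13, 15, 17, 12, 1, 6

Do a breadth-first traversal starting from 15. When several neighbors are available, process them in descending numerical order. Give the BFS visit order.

15 → 18 → 16 → 10 → 8 → 6 → 5 → 1 → 17 → 13 → 12 → 9 → 0 → 3 → 7 → 11 → 4 → 2 → 14

Visit 15; enqueue 18, 16, 10, 8, 6, 5, 1 → queue [18, 16, 10, 8, 6, 5, 1]
Visit 18; enqueue 17, 13, 12, 9, 0 → queue [16, 10, 8, 6, 5, 1, 17, 13, 12, 9, 0]
Visit 16; enqueue 3 → queue [10, 8, 6, 5, 1, 17, 13, 12, 9, 0, 3]
Visit 10 → queue [8, 6, 5, 1, 17, 13, 12, 9, 0, 3]
Visit 8; enqueue 7 → queue [6, 5, 1, 17, 13, 12, 9, 0, 3, 7]
Visit 6; enqueue 11, 4 → queue [5, 1, 17, 13, 12, 9, 0, 3, 7, 11, 4]
Visit 5; enqueue 2 → queue [1, 17, 13, 12, 9, 0, 3, 7, 11, 4, 2]
Visit 1 → queue [17, 13, 12, 9, 0, 3, 7, 11, 4, 2]
Visit 17 → queue [13, 12, 9, 0, 3, 7, 11, 4, 2]
Visit 13 → queue [12, 9, 0, 3, 7, 11, 4, 2]
Visit 12; enqueue 14 → queue [9, 0, 3, 7, 11, 4, 2, 14]
Visit 9 → queue [0, 3, 7, 11, 4, 2, 14]
Visit 0 → queue [3, 7, 11, 4, 2, 14]
Visit 3 → queue [7, 11, 4, 2, 14]
Visit 7 → queue [11, 4, 2, 14]
Visit 11 → queue [4, 2, 14]
Visit 4 → queue [2, 14]
Visit 2 → queue [14]
Visit 14 → queue []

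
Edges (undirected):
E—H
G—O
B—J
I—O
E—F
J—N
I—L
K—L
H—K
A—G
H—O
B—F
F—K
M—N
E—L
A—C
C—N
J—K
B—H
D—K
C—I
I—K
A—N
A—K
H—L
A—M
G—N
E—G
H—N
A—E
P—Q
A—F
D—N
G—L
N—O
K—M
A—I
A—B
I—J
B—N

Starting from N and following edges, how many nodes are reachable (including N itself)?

BFS from N visits: N, A, B, C, D, G, H, J, M, O, E, F, I, K, L
Reachable nodes: 15 of 17 total.

15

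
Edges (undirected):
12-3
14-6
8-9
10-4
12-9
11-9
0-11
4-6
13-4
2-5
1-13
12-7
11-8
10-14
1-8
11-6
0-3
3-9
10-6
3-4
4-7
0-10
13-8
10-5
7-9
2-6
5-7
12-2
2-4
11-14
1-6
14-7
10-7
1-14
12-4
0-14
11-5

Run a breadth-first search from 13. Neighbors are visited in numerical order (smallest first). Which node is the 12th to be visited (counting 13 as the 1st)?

Visit 13; enqueue 1, 4, 8 → queue [1, 4, 8]
Visit 1; enqueue 6, 14 → queue [4, 8, 6, 14]
Visit 4; enqueue 2, 3, 7, 10, 12 → queue [8, 6, 14, 2, 3, 7, 10, 12]
Visit 8; enqueue 9, 11 → queue [6, 14, 2, 3, 7, 10, 12, 9, 11]
Visit 6 → queue [14, 2, 3, 7, 10, 12, 9, 11]
Visit 14; enqueue 0 → queue [2, 3, 7, 10, 12, 9, 11, 0]
Visit 2; enqueue 5 → queue [3, 7, 10, 12, 9, 11, 0, 5]
Visit 3 → queue [7, 10, 12, 9, 11, 0, 5]
Visit 7 → queue [10, 12, 9, 11, 0, 5]
Visit 10 → queue [12, 9, 11, 0, 5]
Visit 12 → queue [9, 11, 0, 5]
Visit 9 → queue [11, 0, 5]
Visit 11 → queue [0, 5]
Visit 0 → queue [5]
Visit 5 → queue []

Visit order: 13, 1, 4, 8, 6, 14, 2, 3, 7, 10, 12, 9, 11, 0, 5

9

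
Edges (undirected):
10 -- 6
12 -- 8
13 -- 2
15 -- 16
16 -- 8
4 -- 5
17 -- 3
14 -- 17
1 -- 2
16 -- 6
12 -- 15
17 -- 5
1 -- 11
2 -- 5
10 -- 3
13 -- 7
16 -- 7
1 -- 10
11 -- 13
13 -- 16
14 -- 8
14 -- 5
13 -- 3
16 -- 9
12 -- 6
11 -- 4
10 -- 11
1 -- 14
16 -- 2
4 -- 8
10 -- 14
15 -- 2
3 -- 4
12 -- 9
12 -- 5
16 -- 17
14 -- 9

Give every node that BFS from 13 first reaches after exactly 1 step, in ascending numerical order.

2, 3, 7, 11, 16

Level 0: 13
Level 1: 2, 3, 7, 11, 16
Level 2: 1, 4, 5, 6, 8, 9, 10, 15, 17
Level 3: 12, 14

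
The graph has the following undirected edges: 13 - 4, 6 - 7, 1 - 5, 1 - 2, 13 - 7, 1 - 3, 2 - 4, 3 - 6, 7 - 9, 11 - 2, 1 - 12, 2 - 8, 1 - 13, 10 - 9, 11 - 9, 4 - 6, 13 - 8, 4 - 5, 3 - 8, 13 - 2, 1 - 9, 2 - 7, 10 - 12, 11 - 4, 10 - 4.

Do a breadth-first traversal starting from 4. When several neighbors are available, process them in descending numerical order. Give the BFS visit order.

4 → 13 → 11 → 10 → 6 → 5 → 2 → 8 → 7 → 1 → 9 → 12 → 3

Visit 4; enqueue 13, 11, 10, 6, 5, 2 → queue [13, 11, 10, 6, 5, 2]
Visit 13; enqueue 8, 7, 1 → queue [11, 10, 6, 5, 2, 8, 7, 1]
Visit 11; enqueue 9 → queue [10, 6, 5, 2, 8, 7, 1, 9]
Visit 10; enqueue 12 → queue [6, 5, 2, 8, 7, 1, 9, 12]
Visit 6; enqueue 3 → queue [5, 2, 8, 7, 1, 9, 12, 3]
Visit 5 → queue [2, 8, 7, 1, 9, 12, 3]
Visit 2 → queue [8, 7, 1, 9, 12, 3]
Visit 8 → queue [7, 1, 9, 12, 3]
Visit 7 → queue [1, 9, 12, 3]
Visit 1 → queue [9, 12, 3]
Visit 9 → queue [12, 3]
Visit 12 → queue [3]
Visit 3 → queue []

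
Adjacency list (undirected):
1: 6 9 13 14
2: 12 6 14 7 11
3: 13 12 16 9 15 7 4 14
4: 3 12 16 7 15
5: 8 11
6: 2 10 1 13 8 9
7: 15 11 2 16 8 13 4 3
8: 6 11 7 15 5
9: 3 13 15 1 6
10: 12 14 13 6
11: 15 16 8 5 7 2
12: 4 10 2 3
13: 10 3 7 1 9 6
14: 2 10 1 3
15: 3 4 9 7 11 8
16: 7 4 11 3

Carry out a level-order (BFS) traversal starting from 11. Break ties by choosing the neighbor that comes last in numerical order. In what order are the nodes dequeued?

11 16 15 8 7 5 2 4 3 9 6 13 14 12 1 10

Visit 11; enqueue 16, 15, 8, 7, 5, 2 → queue [16, 15, 8, 7, 5, 2]
Visit 16; enqueue 4, 3 → queue [15, 8, 7, 5, 2, 4, 3]
Visit 15; enqueue 9 → queue [8, 7, 5, 2, 4, 3, 9]
Visit 8; enqueue 6 → queue [7, 5, 2, 4, 3, 9, 6]
Visit 7; enqueue 13 → queue [5, 2, 4, 3, 9, 6, 13]
Visit 5 → queue [2, 4, 3, 9, 6, 13]
Visit 2; enqueue 14, 12 → queue [4, 3, 9, 6, 13, 14, 12]
Visit 4 → queue [3, 9, 6, 13, 14, 12]
Visit 3 → queue [9, 6, 13, 14, 12]
Visit 9; enqueue 1 → queue [6, 13, 14, 12, 1]
Visit 6; enqueue 10 → queue [13, 14, 12, 1, 10]
Visit 13 → queue [14, 12, 1, 10]
Visit 14 → queue [12, 1, 10]
Visit 12 → queue [1, 10]
Visit 1 → queue [10]
Visit 10 → queue []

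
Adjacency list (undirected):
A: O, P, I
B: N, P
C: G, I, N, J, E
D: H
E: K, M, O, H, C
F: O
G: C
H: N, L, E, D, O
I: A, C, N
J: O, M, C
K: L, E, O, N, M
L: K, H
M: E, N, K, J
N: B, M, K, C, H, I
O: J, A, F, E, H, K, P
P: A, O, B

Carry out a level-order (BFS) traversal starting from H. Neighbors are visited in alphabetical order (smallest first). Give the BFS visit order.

Visit H; enqueue D, E, L, N, O → queue [D, E, L, N, O]
Visit D → queue [E, L, N, O]
Visit E; enqueue C, K, M → queue [L, N, O, C, K, M]
Visit L → queue [N, O, C, K, M]
Visit N; enqueue B, I → queue [O, C, K, M, B, I]
Visit O; enqueue A, F, J, P → queue [C, K, M, B, I, A, F, J, P]
Visit C; enqueue G → queue [K, M, B, I, A, F, J, P, G]
Visit K → queue [M, B, I, A, F, J, P, G]
Visit M → queue [B, I, A, F, J, P, G]
Visit B → queue [I, A, F, J, P, G]
Visit I → queue [A, F, J, P, G]
Visit A → queue [F, J, P, G]
Visit F → queue [J, P, G]
Visit J → queue [P, G]
Visit P → queue [G]
Visit G → queue []

H → D → E → L → N → O → C → K → M → B → I → A → F → J → P → G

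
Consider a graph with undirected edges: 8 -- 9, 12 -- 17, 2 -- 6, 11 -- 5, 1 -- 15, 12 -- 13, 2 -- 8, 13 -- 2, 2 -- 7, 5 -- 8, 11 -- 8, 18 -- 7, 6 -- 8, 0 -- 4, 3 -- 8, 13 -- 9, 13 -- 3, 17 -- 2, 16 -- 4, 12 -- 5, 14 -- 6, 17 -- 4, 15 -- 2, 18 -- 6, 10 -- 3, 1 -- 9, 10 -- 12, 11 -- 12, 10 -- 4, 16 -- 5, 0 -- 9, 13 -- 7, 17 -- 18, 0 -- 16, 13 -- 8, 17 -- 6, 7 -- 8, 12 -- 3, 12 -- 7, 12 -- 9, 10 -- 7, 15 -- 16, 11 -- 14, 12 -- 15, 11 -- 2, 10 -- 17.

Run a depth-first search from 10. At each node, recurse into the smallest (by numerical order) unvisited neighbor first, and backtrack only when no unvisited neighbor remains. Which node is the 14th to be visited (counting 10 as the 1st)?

Visit 10
10 → 3
3 → 8
8 → 2
2 → 6
6 → 14
14 → 11
11 → 5
5 → 12
12 → 7
7 → 13
13 → 9
9 → 0
0 → 4
4 → 16
16 → 15
15 → 1
4 → 17
17 → 18

Visit order: 10, 3, 8, 2, 6, 14, 11, 5, 12, 7, 13, 9, 0, 4, 16, 15, 1, 17, 18

4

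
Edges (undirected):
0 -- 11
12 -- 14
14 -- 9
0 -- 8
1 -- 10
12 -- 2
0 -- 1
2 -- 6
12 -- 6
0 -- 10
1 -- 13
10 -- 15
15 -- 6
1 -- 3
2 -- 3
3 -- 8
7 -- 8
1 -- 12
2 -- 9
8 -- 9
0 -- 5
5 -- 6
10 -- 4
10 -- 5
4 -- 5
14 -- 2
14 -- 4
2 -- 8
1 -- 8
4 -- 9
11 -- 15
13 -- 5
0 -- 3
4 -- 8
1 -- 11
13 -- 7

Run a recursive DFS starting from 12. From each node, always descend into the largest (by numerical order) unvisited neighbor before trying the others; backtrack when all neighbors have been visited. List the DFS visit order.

12, 14, 9, 8, 7, 13, 5, 10, 15, 11, 1, 3, 2, 6, 0, 4

Visit 12
12 → 14
14 → 9
9 → 8
8 → 7
7 → 13
13 → 5
5 → 10
10 → 15
15 → 11
11 → 1
1 → 3
3 → 2
2 → 6
3 → 0
10 → 4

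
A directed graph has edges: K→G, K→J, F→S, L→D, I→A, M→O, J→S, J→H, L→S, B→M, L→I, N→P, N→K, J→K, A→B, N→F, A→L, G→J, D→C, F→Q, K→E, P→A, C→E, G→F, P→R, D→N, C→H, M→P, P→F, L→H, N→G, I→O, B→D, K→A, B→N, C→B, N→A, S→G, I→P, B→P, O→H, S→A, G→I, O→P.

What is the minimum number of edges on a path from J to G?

2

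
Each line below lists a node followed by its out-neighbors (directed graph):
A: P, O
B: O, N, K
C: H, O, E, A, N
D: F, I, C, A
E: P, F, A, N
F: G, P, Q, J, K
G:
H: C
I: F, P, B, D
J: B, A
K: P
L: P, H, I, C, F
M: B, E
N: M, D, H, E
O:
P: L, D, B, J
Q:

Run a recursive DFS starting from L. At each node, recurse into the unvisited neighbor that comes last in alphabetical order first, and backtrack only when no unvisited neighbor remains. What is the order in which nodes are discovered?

Visit L
L → P
P → J
J → B
B → O
B → N
N → M
M → E
E → F
F → Q
F → K
F → G
E → A
N → H
H → C
N → D
D → I

L P J B O N M E F Q K G A H C D I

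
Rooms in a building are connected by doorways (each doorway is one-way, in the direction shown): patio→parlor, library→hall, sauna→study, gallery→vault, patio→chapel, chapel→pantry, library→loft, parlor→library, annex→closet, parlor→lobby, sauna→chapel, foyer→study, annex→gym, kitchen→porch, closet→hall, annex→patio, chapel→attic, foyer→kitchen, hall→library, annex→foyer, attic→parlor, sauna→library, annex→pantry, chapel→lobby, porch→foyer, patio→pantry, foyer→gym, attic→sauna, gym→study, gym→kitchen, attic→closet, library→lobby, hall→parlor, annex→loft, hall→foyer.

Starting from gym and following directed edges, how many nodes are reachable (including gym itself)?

5

BFS from gym visits: gym, kitchen, study, porch, foyer
Reachable nodes: 5 of 19 total.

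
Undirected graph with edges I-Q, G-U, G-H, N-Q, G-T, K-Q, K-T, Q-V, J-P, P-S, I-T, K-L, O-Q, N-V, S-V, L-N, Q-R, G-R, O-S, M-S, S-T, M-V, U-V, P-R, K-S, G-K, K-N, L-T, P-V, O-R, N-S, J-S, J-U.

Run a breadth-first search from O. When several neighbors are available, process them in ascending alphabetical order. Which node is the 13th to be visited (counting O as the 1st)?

T

Visit O; enqueue Q, R, S → queue [Q, R, S]
Visit Q; enqueue I, K, N, V → queue [R, S, I, K, N, V]
Visit R; enqueue G, P → queue [S, I, K, N, V, G, P]
Visit S; enqueue J, M, T → queue [I, K, N, V, G, P, J, M, T]
Visit I → queue [K, N, V, G, P, J, M, T]
Visit K; enqueue L → queue [N, V, G, P, J, M, T, L]
Visit N → queue [V, G, P, J, M, T, L]
Visit V; enqueue U → queue [G, P, J, M, T, L, U]
Visit G; enqueue H → queue [P, J, M, T, L, U, H]
Visit P → queue [J, M, T, L, U, H]
Visit J → queue [M, T, L, U, H]
Visit M → queue [T, L, U, H]
Visit T → queue [L, U, H]
Visit L → queue [U, H]
Visit U → queue [H]
Visit H → queue []

Visit order: O, Q, R, S, I, K, N, V, G, P, J, M, T, L, U, H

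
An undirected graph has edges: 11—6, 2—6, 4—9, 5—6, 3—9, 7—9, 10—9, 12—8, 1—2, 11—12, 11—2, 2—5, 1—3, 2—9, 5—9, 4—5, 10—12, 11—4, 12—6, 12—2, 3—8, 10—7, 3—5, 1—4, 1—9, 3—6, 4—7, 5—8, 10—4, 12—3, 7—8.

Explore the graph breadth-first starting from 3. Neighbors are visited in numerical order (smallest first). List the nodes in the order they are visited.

Visit 3; enqueue 1, 5, 6, 8, 9, 12 → queue [1, 5, 6, 8, 9, 12]
Visit 1; enqueue 2, 4 → queue [5, 6, 8, 9, 12, 2, 4]
Visit 5 → queue [6, 8, 9, 12, 2, 4]
Visit 6; enqueue 11 → queue [8, 9, 12, 2, 4, 11]
Visit 8; enqueue 7 → queue [9, 12, 2, 4, 11, 7]
Visit 9; enqueue 10 → queue [12, 2, 4, 11, 7, 10]
Visit 12 → queue [2, 4, 11, 7, 10]
Visit 2 → queue [4, 11, 7, 10]
Visit 4 → queue [11, 7, 10]
Visit 11 → queue [7, 10]
Visit 7 → queue [10]
Visit 10 → queue []

3, 1, 5, 6, 8, 9, 12, 2, 4, 11, 7, 10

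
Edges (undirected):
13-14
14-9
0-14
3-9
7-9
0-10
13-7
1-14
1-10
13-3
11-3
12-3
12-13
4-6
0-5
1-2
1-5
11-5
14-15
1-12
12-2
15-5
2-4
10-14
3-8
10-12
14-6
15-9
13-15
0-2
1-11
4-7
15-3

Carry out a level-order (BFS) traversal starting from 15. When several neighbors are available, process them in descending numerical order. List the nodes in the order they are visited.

Visit 15; enqueue 14, 13, 9, 5, 3 → queue [14, 13, 9, 5, 3]
Visit 14; enqueue 10, 6, 1, 0 → queue [13, 9, 5, 3, 10, 6, 1, 0]
Visit 13; enqueue 12, 7 → queue [9, 5, 3, 10, 6, 1, 0, 12, 7]
Visit 9 → queue [5, 3, 10, 6, 1, 0, 12, 7]
Visit 5; enqueue 11 → queue [3, 10, 6, 1, 0, 12, 7, 11]
Visit 3; enqueue 8 → queue [10, 6, 1, 0, 12, 7, 11, 8]
Visit 10 → queue [6, 1, 0, 12, 7, 11, 8]
Visit 6; enqueue 4 → queue [1, 0, 12, 7, 11, 8, 4]
Visit 1; enqueue 2 → queue [0, 12, 7, 11, 8, 4, 2]
Visit 0 → queue [12, 7, 11, 8, 4, 2]
Visit 12 → queue [7, 11, 8, 4, 2]
Visit 7 → queue [11, 8, 4, 2]
Visit 11 → queue [8, 4, 2]
Visit 8 → queue [4, 2]
Visit 4 → queue [2]
Visit 2 → queue []

15 → 14 → 13 → 9 → 5 → 3 → 10 → 6 → 1 → 0 → 12 → 7 → 11 → 8 → 4 → 2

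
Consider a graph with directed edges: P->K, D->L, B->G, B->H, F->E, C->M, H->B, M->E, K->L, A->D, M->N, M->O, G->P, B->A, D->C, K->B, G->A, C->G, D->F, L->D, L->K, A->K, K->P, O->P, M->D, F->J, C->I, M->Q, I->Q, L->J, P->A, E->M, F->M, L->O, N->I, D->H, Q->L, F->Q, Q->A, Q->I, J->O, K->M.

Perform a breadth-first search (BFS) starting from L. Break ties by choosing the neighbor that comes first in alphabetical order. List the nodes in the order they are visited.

L D J K O C F H B M P G I E Q A N

Visit L; enqueue D, J, K, O → queue [D, J, K, O]
Visit D; enqueue C, F, H → queue [J, K, O, C, F, H]
Visit J → queue [K, O, C, F, H]
Visit K; enqueue B, M, P → queue [O, C, F, H, B, M, P]
Visit O → queue [C, F, H, B, M, P]
Visit C; enqueue G, I → queue [F, H, B, M, P, G, I]
Visit F; enqueue E, Q → queue [H, B, M, P, G, I, E, Q]
Visit H → queue [B, M, P, G, I, E, Q]
Visit B; enqueue A → queue [M, P, G, I, E, Q, A]
Visit M; enqueue N → queue [P, G, I, E, Q, A, N]
Visit P → queue [G, I, E, Q, A, N]
Visit G → queue [I, E, Q, A, N]
Visit I → queue [E, Q, A, N]
Visit E → queue [Q, A, N]
Visit Q → queue [A, N]
Visit A → queue [N]
Visit N → queue []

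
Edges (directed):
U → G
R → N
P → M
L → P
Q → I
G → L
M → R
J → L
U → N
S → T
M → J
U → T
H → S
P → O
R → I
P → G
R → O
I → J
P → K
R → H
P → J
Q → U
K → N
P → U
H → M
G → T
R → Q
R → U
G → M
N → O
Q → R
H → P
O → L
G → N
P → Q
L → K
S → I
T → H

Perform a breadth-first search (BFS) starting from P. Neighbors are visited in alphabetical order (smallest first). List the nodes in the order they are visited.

Visit P; enqueue G, J, K, M, O, Q, U → queue [G, J, K, M, O, Q, U]
Visit G; enqueue L, N, T → queue [J, K, M, O, Q, U, L, N, T]
Visit J → queue [K, M, O, Q, U, L, N, T]
Visit K → queue [M, O, Q, U, L, N, T]
Visit M; enqueue R → queue [O, Q, U, L, N, T, R]
Visit O → queue [Q, U, L, N, T, R]
Visit Q; enqueue I → queue [U, L, N, T, R, I]
Visit U → queue [L, N, T, R, I]
Visit L → queue [N, T, R, I]
Visit N → queue [T, R, I]
Visit T; enqueue H → queue [R, I, H]
Visit R → queue [I, H]
Visit I → queue [H]
Visit H; enqueue S → queue [S]
Visit S → queue []

P → G → J → K → M → O → Q → U → L → N → T → R → I → H → S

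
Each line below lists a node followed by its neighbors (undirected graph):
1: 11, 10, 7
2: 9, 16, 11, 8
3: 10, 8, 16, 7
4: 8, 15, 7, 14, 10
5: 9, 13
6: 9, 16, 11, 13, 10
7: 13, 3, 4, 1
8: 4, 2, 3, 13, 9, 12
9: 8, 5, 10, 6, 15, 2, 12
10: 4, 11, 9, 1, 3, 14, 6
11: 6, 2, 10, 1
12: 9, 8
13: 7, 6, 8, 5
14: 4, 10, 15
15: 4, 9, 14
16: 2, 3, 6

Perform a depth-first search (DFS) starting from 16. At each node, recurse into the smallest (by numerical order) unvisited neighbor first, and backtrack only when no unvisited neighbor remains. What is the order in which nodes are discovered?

Visit 16
16 → 2
2 → 8
8 → 3
3 → 7
7 → 1
1 → 10
10 → 4
4 → 14
14 → 15
15 → 9
9 → 5
5 → 13
13 → 6
6 → 11
9 → 12

16 2 8 3 7 1 10 4 14 15 9 5 13 6 11 12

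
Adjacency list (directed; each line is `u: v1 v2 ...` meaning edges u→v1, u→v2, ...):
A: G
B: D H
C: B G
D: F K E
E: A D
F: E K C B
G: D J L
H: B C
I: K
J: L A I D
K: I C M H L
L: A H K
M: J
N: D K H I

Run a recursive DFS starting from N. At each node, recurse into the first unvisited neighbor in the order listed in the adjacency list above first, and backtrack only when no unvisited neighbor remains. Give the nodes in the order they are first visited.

N D F E A G J L H B C K I M

Visit N
N → D
D → F
F → E
E → A
A → G
G → J
J → L
L → H
H → B
H → C
L → K
K → I
K → M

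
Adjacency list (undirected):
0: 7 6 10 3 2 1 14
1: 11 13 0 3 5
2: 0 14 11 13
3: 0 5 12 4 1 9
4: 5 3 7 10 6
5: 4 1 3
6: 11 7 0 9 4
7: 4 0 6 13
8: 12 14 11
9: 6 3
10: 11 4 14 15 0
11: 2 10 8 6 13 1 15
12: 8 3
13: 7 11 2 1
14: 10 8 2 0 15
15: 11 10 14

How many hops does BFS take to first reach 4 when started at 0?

2

Level 0: 0
Level 1: 1, 2, 3, 6, 7, 10, 14
Level 2: 4, 5, 8, 9, 11, 12, 13, 15
4 first appears at level 2.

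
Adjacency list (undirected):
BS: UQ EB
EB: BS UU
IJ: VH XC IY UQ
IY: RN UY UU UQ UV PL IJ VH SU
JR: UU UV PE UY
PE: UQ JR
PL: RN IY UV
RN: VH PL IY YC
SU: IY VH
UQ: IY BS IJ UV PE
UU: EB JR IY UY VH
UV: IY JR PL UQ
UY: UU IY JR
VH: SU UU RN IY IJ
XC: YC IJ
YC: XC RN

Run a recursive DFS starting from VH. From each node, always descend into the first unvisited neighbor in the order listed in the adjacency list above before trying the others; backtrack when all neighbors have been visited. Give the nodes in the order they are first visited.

VH → SU → IY → RN → PL → UV → JR → UU → EB → BS → UQ → IJ → XC → YC → PE → UY

Visit VH
VH → SU
SU → IY
IY → RN
RN → PL
PL → UV
UV → JR
JR → UU
UU → EB
EB → BS
BS → UQ
UQ → IJ
IJ → XC
XC → YC
UQ → PE
UU → UY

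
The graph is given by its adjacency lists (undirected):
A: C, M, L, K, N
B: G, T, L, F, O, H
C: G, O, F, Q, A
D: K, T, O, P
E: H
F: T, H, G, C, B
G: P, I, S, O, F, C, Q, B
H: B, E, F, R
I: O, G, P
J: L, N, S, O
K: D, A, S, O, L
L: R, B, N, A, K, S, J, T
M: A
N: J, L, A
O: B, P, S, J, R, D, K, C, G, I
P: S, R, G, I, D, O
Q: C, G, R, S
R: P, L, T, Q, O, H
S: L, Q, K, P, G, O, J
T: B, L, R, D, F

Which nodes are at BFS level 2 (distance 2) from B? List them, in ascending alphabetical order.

Level 0: B
Level 1: F, G, H, L, O, T
Level 2: A, C, D, E, I, J, K, N, P, Q, R, S
Level 3: M

A, C, D, E, I, J, K, N, P, Q, R, S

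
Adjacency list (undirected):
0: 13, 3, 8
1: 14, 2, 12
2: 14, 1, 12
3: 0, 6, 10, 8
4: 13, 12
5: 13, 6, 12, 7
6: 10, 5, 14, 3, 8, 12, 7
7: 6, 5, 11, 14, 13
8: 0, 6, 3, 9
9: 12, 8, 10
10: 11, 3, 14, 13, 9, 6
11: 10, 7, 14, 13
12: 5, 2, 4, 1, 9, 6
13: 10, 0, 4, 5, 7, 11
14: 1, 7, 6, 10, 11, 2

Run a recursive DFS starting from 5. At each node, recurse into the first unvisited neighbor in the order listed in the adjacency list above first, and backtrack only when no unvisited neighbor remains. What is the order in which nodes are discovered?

5 -> 13 -> 10 -> 11 -> 7 -> 6 -> 14 -> 1 -> 2 -> 12 -> 4 -> 9 -> 8 -> 0 -> 3

Visit 5
5 → 13
13 → 10
10 → 11
11 → 7
7 → 6
6 → 14
14 → 1
1 → 2
2 → 12
12 → 4
12 → 9
9 → 8
8 → 0
0 → 3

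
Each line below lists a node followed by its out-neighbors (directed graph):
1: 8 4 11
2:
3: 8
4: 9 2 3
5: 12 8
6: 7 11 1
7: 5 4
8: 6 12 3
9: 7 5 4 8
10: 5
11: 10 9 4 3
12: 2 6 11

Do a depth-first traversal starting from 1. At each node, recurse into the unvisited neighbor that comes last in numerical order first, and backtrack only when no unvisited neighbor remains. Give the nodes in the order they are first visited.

1 → 11 → 10 → 5 → 12 → 6 → 7 → 4 → 9 → 8 → 3 → 2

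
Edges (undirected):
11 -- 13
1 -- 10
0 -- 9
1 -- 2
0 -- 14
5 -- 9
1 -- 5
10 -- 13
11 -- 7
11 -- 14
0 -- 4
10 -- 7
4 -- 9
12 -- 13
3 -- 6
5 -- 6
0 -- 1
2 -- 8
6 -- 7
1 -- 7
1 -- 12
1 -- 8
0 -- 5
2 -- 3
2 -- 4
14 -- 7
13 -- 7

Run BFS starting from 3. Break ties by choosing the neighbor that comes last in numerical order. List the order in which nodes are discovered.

3, 6, 2, 7, 5, 8, 4, 1, 14, 13, 11, 10, 9, 0, 12

Visit 3; enqueue 6, 2 → queue [6, 2]
Visit 6; enqueue 7, 5 → queue [2, 7, 5]
Visit 2; enqueue 8, 4, 1 → queue [7, 5, 8, 4, 1]
Visit 7; enqueue 14, 13, 11, 10 → queue [5, 8, 4, 1, 14, 13, 11, 10]
Visit 5; enqueue 9, 0 → queue [8, 4, 1, 14, 13, 11, 10, 9, 0]
Visit 8 → queue [4, 1, 14, 13, 11, 10, 9, 0]
Visit 4 → queue [1, 14, 13, 11, 10, 9, 0]
Visit 1; enqueue 12 → queue [14, 13, 11, 10, 9, 0, 12]
Visit 14 → queue [13, 11, 10, 9, 0, 12]
Visit 13 → queue [11, 10, 9, 0, 12]
Visit 11 → queue [10, 9, 0, 12]
Visit 10 → queue [9, 0, 12]
Visit 9 → queue [0, 12]
Visit 0 → queue [12]
Visit 12 → queue []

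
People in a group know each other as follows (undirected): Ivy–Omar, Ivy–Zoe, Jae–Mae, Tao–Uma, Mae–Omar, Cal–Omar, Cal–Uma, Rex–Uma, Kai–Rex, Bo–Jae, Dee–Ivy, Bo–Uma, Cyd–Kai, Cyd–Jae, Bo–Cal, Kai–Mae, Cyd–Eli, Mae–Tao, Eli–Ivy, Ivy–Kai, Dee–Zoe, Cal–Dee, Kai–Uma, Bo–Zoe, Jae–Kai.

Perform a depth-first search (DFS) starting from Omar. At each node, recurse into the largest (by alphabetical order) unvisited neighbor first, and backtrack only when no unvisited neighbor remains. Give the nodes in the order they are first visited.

Visit Omar
Omar → Mae
Mae → Tao
Tao → Uma
Uma → Rex
Rex → Kai
Kai → Jae
Jae → Cyd
Cyd → Eli
Eli → Ivy
Ivy → Zoe
Zoe → Dee
Dee → Cal
Cal → Bo

Omar Mae Tao Uma Rex Kai Jae Cyd Eli Ivy Zoe Dee Cal Bo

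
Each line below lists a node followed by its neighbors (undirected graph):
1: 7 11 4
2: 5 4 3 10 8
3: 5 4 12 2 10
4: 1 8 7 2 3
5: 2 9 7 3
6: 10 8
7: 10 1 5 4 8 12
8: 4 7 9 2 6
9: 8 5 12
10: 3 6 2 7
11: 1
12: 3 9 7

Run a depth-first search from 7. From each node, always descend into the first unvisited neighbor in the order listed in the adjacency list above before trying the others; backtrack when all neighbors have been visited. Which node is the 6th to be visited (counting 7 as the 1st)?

4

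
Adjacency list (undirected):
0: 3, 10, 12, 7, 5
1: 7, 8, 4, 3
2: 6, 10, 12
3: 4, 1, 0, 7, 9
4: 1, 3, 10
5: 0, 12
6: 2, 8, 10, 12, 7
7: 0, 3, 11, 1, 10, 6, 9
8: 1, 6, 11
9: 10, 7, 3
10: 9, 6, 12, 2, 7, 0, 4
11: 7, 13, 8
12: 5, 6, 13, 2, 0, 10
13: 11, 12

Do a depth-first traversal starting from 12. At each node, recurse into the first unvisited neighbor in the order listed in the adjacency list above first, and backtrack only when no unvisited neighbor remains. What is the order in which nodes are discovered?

Visit 12
12 → 5
5 → 0
0 → 3
3 → 4
4 → 1
1 → 7
7 → 11
11 → 13
11 → 8
8 → 6
6 → 2
2 → 10
10 → 9

12 -> 5 -> 0 -> 3 -> 4 -> 1 -> 7 -> 11 -> 13 -> 8 -> 6 -> 2 -> 10 -> 9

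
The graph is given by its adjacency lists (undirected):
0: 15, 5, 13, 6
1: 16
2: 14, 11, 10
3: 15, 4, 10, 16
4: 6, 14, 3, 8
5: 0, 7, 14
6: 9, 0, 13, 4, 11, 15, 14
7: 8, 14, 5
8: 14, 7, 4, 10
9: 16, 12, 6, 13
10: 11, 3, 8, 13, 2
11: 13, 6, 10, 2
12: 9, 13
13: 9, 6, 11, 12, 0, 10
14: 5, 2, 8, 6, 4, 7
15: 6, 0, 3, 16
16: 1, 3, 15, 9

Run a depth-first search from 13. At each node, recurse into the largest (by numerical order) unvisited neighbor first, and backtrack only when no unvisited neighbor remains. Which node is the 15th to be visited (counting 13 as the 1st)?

Visit 13
13 → 12
12 → 9
9 → 16
16 → 15
15 → 6
6 → 14
14 → 8
8 → 10
10 → 11
11 → 2
10 → 3
3 → 4
8 → 7
7 → 5
5 → 0
16 → 1

Visit order: 13, 12, 9, 16, 15, 6, 14, 8, 10, 11, 2, 3, 4, 7, 5, 0, 1

5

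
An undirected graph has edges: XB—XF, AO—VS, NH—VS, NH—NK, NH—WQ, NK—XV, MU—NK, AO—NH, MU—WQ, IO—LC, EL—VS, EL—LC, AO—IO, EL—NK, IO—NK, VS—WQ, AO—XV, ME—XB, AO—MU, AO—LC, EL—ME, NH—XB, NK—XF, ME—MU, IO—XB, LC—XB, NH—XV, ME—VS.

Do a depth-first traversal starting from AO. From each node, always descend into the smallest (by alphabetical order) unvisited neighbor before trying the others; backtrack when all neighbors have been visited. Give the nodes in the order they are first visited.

Visit AO
AO → IO
IO → LC
LC → EL
EL → ME
ME → MU
MU → NK
NK → NH
NH → VS
VS → WQ
NH → XB
XB → XF
NH → XV

AO, IO, LC, EL, ME, MU, NK, NH, VS, WQ, XB, XF, XV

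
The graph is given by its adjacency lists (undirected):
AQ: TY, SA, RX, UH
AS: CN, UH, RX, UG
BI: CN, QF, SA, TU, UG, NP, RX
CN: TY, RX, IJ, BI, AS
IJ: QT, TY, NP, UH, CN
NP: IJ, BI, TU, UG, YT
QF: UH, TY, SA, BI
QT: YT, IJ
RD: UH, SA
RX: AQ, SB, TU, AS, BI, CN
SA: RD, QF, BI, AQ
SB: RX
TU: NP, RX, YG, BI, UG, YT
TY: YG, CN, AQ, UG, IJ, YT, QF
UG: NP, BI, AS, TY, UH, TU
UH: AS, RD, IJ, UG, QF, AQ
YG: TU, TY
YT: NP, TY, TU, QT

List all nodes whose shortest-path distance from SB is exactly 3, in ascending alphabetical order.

IJ, NP, QF, SA, TY, UG, UH, YG, YT

Level 0: SB
Level 1: RX
Level 2: AQ, AS, BI, CN, TU
Level 3: IJ, NP, QF, SA, TY, UG, UH, YG, YT
Level 4: QT, RD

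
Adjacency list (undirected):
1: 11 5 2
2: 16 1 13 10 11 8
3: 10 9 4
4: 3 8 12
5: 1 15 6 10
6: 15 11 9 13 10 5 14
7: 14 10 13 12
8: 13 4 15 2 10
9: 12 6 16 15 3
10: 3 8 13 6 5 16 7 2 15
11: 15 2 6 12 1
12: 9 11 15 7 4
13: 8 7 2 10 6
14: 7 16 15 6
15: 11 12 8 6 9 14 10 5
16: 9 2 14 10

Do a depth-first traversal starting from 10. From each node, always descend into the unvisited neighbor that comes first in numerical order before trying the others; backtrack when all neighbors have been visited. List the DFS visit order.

Visit 10
10 → 2
2 → 1
1 → 5
5 → 6
6 → 9
9 → 3
3 → 4
4 → 8
8 → 13
13 → 7
7 → 12
12 → 11
11 → 15
15 → 14
14 → 16

10, 2, 1, 5, 6, 9, 3, 4, 8, 13, 7, 12, 11, 15, 14, 16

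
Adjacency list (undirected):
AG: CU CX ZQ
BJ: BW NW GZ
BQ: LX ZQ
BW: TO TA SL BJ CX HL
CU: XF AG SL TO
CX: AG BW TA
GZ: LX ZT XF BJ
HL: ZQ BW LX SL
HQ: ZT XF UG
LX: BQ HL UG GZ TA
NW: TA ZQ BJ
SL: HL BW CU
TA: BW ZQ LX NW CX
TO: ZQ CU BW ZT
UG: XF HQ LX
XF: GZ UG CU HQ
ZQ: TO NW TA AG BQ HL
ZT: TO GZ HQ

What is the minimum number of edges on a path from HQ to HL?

Level 0: HQ
Level 1: UG, XF, ZT
Level 2: CU, GZ, LX, TO
Level 3: AG, BJ, BQ, BW, HL, SL, TA, ZQ
Level 4: CX, NW
HL first appears at level 3.

3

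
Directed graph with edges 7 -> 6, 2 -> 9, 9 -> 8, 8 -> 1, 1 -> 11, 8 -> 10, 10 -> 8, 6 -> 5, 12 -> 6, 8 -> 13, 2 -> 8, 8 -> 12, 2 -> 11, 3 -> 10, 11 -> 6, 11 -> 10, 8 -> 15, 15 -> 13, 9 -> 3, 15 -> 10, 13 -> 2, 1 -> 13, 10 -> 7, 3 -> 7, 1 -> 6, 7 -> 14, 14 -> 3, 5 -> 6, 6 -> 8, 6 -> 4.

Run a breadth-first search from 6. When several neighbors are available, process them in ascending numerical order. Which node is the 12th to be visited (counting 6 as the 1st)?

2

Visit 6; enqueue 4, 5, 8 → queue [4, 5, 8]
Visit 4 → queue [5, 8]
Visit 5 → queue [8]
Visit 8; enqueue 1, 10, 12, 13, 15 → queue [1, 10, 12, 13, 15]
Visit 1; enqueue 11 → queue [10, 12, 13, 15, 11]
Visit 10; enqueue 7 → queue [12, 13, 15, 11, 7]
Visit 12 → queue [13, 15, 11, 7]
Visit 13; enqueue 2 → queue [15, 11, 7, 2]
Visit 15 → queue [11, 7, 2]
Visit 11 → queue [7, 2]
Visit 7; enqueue 14 → queue [2, 14]
Visit 2; enqueue 9 → queue [14, 9]
Visit 14; enqueue 3 → queue [9, 3]
Visit 9 → queue [3]
Visit 3 → queue []

Visit order: 6, 4, 5, 8, 1, 10, 12, 13, 15, 11, 7, 2, 14, 9, 3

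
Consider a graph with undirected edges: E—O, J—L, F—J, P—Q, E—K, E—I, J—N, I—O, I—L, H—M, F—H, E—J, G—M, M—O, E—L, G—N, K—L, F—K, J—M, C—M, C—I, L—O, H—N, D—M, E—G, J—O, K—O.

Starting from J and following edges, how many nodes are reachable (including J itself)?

BFS from J visits: J, O, N, M, L, F, E, K, I, H, G, D, C
Reachable nodes: 13 of 15 total.

13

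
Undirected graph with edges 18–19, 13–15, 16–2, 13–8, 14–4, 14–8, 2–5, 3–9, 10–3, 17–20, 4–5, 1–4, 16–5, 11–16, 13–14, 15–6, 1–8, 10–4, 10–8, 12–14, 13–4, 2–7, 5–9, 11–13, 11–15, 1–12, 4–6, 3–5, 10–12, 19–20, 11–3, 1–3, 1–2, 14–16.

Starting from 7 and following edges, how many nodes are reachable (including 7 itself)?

16

BFS from 7 visits: 7, 2, 16, 5, 1, 14, 11, 9, 4, 3, 12, 8, 13, 15, 10, 6
Reachable nodes: 16 of 20 total.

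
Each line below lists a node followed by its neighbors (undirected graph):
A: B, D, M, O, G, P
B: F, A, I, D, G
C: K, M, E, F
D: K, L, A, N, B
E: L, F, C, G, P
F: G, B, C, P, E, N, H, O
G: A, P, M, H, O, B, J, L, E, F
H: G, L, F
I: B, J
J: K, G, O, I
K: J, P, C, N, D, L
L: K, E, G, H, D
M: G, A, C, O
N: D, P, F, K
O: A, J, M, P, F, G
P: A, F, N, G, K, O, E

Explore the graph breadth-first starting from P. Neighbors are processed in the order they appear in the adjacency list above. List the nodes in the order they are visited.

Visit P; enqueue A, F, N, G, K, O, E → queue [A, F, N, G, K, O, E]
Visit A; enqueue B, D, M → queue [F, N, G, K, O, E, B, D, M]
Visit F; enqueue C, H → queue [N, G, K, O, E, B, D, M, C, H]
Visit N → queue [G, K, O, E, B, D, M, C, H]
Visit G; enqueue J, L → queue [K, O, E, B, D, M, C, H, J, L]
Visit K → queue [O, E, B, D, M, C, H, J, L]
Visit O → queue [E, B, D, M, C, H, J, L]
Visit E → queue [B, D, M, C, H, J, L]
Visit B; enqueue I → queue [D, M, C, H, J, L, I]
Visit D → queue [M, C, H, J, L, I]
Visit M → queue [C, H, J, L, I]
Visit C → queue [H, J, L, I]
Visit H → queue [J, L, I]
Visit J → queue [L, I]
Visit L → queue [I]
Visit I → queue []

P, A, F, N, G, K, O, E, B, D, M, C, H, J, L, I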